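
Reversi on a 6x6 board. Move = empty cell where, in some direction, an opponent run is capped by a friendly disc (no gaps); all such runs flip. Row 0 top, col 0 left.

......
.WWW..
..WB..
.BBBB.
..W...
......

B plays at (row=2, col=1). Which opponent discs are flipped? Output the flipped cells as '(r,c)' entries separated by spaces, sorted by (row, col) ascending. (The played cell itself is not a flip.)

Answer: (2,2)

Derivation:
Dir NW: first cell '.' (not opp) -> no flip
Dir N: opp run (1,1), next='.' -> no flip
Dir NE: opp run (1,2), next='.' -> no flip
Dir W: first cell '.' (not opp) -> no flip
Dir E: opp run (2,2) capped by B -> flip
Dir SW: first cell '.' (not opp) -> no flip
Dir S: first cell 'B' (not opp) -> no flip
Dir SE: first cell 'B' (not opp) -> no flip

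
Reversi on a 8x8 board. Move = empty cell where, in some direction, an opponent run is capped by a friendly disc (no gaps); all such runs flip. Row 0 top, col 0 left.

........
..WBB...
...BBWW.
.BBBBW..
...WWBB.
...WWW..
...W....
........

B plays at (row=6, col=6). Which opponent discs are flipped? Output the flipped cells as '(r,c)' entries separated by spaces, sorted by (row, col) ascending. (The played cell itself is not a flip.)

Answer: (4,4) (5,5)

Derivation:
Dir NW: opp run (5,5) (4,4) capped by B -> flip
Dir N: first cell '.' (not opp) -> no flip
Dir NE: first cell '.' (not opp) -> no flip
Dir W: first cell '.' (not opp) -> no flip
Dir E: first cell '.' (not opp) -> no flip
Dir SW: first cell '.' (not opp) -> no flip
Dir S: first cell '.' (not opp) -> no flip
Dir SE: first cell '.' (not opp) -> no flip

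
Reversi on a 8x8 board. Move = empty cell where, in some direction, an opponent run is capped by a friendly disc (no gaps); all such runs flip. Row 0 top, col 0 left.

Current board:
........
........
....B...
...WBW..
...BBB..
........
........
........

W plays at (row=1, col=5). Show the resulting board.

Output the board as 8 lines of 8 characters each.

Place W at (1,5); scan 8 dirs for brackets.
Dir NW: first cell '.' (not opp) -> no flip
Dir N: first cell '.' (not opp) -> no flip
Dir NE: first cell '.' (not opp) -> no flip
Dir W: first cell '.' (not opp) -> no flip
Dir E: first cell '.' (not opp) -> no flip
Dir SW: opp run (2,4) capped by W -> flip
Dir S: first cell '.' (not opp) -> no flip
Dir SE: first cell '.' (not opp) -> no flip
All flips: (2,4)

Answer: ........
.....W..
....W...
...WBW..
...BBB..
........
........
........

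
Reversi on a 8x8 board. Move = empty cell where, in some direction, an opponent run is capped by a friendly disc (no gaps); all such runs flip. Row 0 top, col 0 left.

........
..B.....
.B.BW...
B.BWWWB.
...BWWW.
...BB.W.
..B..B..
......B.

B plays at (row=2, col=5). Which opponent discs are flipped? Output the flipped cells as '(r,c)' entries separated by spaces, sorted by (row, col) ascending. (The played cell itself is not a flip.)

Dir NW: first cell '.' (not opp) -> no flip
Dir N: first cell '.' (not opp) -> no flip
Dir NE: first cell '.' (not opp) -> no flip
Dir W: opp run (2,4) capped by B -> flip
Dir E: first cell '.' (not opp) -> no flip
Dir SW: opp run (3,4) capped by B -> flip
Dir S: opp run (3,5) (4,5), next='.' -> no flip
Dir SE: first cell 'B' (not opp) -> no flip

Answer: (2,4) (3,4)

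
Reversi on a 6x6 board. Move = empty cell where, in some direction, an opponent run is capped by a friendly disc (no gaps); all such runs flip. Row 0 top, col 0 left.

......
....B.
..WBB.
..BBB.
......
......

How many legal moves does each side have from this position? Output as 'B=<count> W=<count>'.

Answer: B=3 W=3

Derivation:
-- B to move --
(1,1): flips 1 -> legal
(1,2): flips 1 -> legal
(1,3): no bracket -> illegal
(2,1): flips 1 -> legal
(3,1): no bracket -> illegal
B mobility = 3
-- W to move --
(0,3): no bracket -> illegal
(0,4): no bracket -> illegal
(0,5): no bracket -> illegal
(1,2): no bracket -> illegal
(1,3): no bracket -> illegal
(1,5): no bracket -> illegal
(2,1): no bracket -> illegal
(2,5): flips 2 -> legal
(3,1): no bracket -> illegal
(3,5): no bracket -> illegal
(4,1): no bracket -> illegal
(4,2): flips 1 -> legal
(4,3): no bracket -> illegal
(4,4): flips 1 -> legal
(4,5): no bracket -> illegal
W mobility = 3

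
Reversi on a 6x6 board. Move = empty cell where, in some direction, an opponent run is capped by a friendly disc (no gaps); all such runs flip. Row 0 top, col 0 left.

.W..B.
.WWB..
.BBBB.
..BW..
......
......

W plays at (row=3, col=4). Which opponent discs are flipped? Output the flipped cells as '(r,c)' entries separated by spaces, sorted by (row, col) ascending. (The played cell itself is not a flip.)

Dir NW: opp run (2,3) capped by W -> flip
Dir N: opp run (2,4), next='.' -> no flip
Dir NE: first cell '.' (not opp) -> no flip
Dir W: first cell 'W' (not opp) -> no flip
Dir E: first cell '.' (not opp) -> no flip
Dir SW: first cell '.' (not opp) -> no flip
Dir S: first cell '.' (not opp) -> no flip
Dir SE: first cell '.' (not opp) -> no flip

Answer: (2,3)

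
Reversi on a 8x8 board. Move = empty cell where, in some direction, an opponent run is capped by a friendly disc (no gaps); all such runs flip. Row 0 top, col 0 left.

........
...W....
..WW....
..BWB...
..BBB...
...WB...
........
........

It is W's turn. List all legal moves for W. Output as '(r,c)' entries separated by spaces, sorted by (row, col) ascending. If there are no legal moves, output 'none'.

(2,1): no bracket -> illegal
(2,4): no bracket -> illegal
(2,5): no bracket -> illegal
(3,1): flips 2 -> legal
(3,5): flips 2 -> legal
(4,1): flips 1 -> legal
(4,5): flips 1 -> legal
(5,1): flips 1 -> legal
(5,2): flips 2 -> legal
(5,5): flips 2 -> legal
(6,3): no bracket -> illegal
(6,4): no bracket -> illegal
(6,5): no bracket -> illegal

Answer: (3,1) (3,5) (4,1) (4,5) (5,1) (5,2) (5,5)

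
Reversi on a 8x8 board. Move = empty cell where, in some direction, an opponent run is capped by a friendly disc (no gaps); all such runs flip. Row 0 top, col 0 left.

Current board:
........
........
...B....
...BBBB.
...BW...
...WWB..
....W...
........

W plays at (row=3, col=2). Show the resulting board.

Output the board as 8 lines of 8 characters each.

Place W at (3,2); scan 8 dirs for brackets.
Dir NW: first cell '.' (not opp) -> no flip
Dir N: first cell '.' (not opp) -> no flip
Dir NE: opp run (2,3), next='.' -> no flip
Dir W: first cell '.' (not opp) -> no flip
Dir E: opp run (3,3) (3,4) (3,5) (3,6), next='.' -> no flip
Dir SW: first cell '.' (not opp) -> no flip
Dir S: first cell '.' (not opp) -> no flip
Dir SE: opp run (4,3) capped by W -> flip
All flips: (4,3)

Answer: ........
........
...B....
..WBBBB.
...WW...
...WWB..
....W...
........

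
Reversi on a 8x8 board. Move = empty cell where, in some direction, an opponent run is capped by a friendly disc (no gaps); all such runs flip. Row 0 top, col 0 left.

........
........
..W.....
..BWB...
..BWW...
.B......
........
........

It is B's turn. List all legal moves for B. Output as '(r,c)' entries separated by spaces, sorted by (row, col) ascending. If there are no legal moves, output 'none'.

(1,1): no bracket -> illegal
(1,2): flips 1 -> legal
(1,3): no bracket -> illegal
(2,1): no bracket -> illegal
(2,3): no bracket -> illegal
(2,4): flips 1 -> legal
(3,1): no bracket -> illegal
(3,5): no bracket -> illegal
(4,5): flips 2 -> legal
(5,2): flips 1 -> legal
(5,3): no bracket -> illegal
(5,4): flips 2 -> legal
(5,5): no bracket -> illegal

Answer: (1,2) (2,4) (4,5) (5,2) (5,4)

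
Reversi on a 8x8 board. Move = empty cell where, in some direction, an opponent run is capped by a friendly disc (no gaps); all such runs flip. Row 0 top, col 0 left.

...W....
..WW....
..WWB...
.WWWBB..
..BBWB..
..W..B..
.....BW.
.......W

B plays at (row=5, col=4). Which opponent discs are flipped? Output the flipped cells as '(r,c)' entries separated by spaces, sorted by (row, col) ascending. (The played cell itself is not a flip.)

Answer: (4,4)

Derivation:
Dir NW: first cell 'B' (not opp) -> no flip
Dir N: opp run (4,4) capped by B -> flip
Dir NE: first cell 'B' (not opp) -> no flip
Dir W: first cell '.' (not opp) -> no flip
Dir E: first cell 'B' (not opp) -> no flip
Dir SW: first cell '.' (not opp) -> no flip
Dir S: first cell '.' (not opp) -> no flip
Dir SE: first cell 'B' (not opp) -> no flip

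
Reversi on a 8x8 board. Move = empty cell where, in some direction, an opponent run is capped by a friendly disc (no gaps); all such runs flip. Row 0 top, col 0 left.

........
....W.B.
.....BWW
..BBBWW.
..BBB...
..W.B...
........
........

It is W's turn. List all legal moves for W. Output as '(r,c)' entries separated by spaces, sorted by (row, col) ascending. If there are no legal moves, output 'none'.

Answer: (0,5) (0,6) (0,7) (1,5) (2,2) (2,4) (3,1) (5,3)

Derivation:
(0,5): flips 1 -> legal
(0,6): flips 1 -> legal
(0,7): flips 4 -> legal
(1,5): flips 1 -> legal
(1,7): no bracket -> illegal
(2,1): no bracket -> illegal
(2,2): flips 2 -> legal
(2,3): no bracket -> illegal
(2,4): flips 1 -> legal
(3,1): flips 3 -> legal
(4,1): no bracket -> illegal
(4,5): no bracket -> illegal
(5,1): no bracket -> illegal
(5,3): flips 1 -> legal
(5,5): no bracket -> illegal
(6,3): no bracket -> illegal
(6,4): no bracket -> illegal
(6,5): no bracket -> illegal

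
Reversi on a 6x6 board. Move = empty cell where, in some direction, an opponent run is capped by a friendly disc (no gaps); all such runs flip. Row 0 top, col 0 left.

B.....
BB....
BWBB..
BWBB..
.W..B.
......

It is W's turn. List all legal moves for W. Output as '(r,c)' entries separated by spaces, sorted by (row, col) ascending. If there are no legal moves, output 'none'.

Answer: (0,1) (1,3) (1,4) (2,4) (3,4) (4,3)

Derivation:
(0,1): flips 1 -> legal
(0,2): no bracket -> illegal
(1,2): no bracket -> illegal
(1,3): flips 1 -> legal
(1,4): flips 2 -> legal
(2,4): flips 2 -> legal
(3,4): flips 2 -> legal
(3,5): no bracket -> illegal
(4,0): no bracket -> illegal
(4,2): no bracket -> illegal
(4,3): flips 1 -> legal
(4,5): no bracket -> illegal
(5,3): no bracket -> illegal
(5,4): no bracket -> illegal
(5,5): no bracket -> illegal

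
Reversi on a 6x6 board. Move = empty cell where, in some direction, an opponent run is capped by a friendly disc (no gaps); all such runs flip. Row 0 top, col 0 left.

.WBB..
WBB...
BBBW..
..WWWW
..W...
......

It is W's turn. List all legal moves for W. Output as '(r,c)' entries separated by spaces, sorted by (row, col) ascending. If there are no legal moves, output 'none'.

(0,0): flips 2 -> legal
(0,4): flips 2 -> legal
(1,3): flips 2 -> legal
(1,4): no bracket -> illegal
(3,0): flips 1 -> legal
(3,1): flips 2 -> legal

Answer: (0,0) (0,4) (1,3) (3,0) (3,1)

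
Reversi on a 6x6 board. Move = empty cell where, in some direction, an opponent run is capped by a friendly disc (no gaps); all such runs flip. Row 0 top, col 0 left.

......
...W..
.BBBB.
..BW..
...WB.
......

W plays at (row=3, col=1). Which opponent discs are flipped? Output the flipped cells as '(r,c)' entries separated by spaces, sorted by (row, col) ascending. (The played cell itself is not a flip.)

Dir NW: first cell '.' (not opp) -> no flip
Dir N: opp run (2,1), next='.' -> no flip
Dir NE: opp run (2,2) capped by W -> flip
Dir W: first cell '.' (not opp) -> no flip
Dir E: opp run (3,2) capped by W -> flip
Dir SW: first cell '.' (not opp) -> no flip
Dir S: first cell '.' (not opp) -> no flip
Dir SE: first cell '.' (not opp) -> no flip

Answer: (2,2) (3,2)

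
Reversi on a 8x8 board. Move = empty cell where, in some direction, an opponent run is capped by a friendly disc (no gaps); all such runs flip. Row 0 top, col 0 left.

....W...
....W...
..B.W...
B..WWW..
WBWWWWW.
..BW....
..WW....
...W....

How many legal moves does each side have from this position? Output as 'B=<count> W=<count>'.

Answer: B=8 W=4

Derivation:
-- B to move --
(0,3): no bracket -> illegal
(0,5): no bracket -> illegal
(1,3): no bracket -> illegal
(1,5): no bracket -> illegal
(2,3): no bracket -> illegal
(2,5): flips 2 -> legal
(2,6): no bracket -> illegal
(3,1): no bracket -> illegal
(3,2): flips 1 -> legal
(3,6): no bracket -> illegal
(3,7): no bracket -> illegal
(4,7): flips 5 -> legal
(5,0): flips 1 -> legal
(5,1): no bracket -> illegal
(5,4): flips 1 -> legal
(5,5): flips 2 -> legal
(5,6): no bracket -> illegal
(5,7): no bracket -> illegal
(6,1): no bracket -> illegal
(6,4): no bracket -> illegal
(7,1): no bracket -> illegal
(7,2): flips 1 -> legal
(7,4): flips 1 -> legal
B mobility = 8
-- W to move --
(1,1): flips 1 -> legal
(1,2): no bracket -> illegal
(1,3): no bracket -> illegal
(2,0): flips 1 -> legal
(2,1): no bracket -> illegal
(2,3): no bracket -> illegal
(3,1): no bracket -> illegal
(3,2): no bracket -> illegal
(5,0): no bracket -> illegal
(5,1): flips 1 -> legal
(6,1): flips 1 -> legal
W mobility = 4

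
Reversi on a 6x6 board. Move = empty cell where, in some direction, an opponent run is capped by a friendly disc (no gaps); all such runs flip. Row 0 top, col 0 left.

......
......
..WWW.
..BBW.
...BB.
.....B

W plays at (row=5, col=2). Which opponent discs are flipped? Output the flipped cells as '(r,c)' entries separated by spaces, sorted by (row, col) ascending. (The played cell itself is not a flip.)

Answer: (4,3)

Derivation:
Dir NW: first cell '.' (not opp) -> no flip
Dir N: first cell '.' (not opp) -> no flip
Dir NE: opp run (4,3) capped by W -> flip
Dir W: first cell '.' (not opp) -> no flip
Dir E: first cell '.' (not opp) -> no flip
Dir SW: edge -> no flip
Dir S: edge -> no flip
Dir SE: edge -> no flip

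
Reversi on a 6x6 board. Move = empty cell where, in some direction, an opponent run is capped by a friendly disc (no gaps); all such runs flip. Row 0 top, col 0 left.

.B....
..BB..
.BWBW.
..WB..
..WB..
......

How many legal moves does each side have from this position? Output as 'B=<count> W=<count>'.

Answer: B=8 W=8

Derivation:
-- B to move --
(1,1): flips 1 -> legal
(1,4): no bracket -> illegal
(1,5): flips 1 -> legal
(2,5): flips 1 -> legal
(3,1): flips 2 -> legal
(3,4): no bracket -> illegal
(3,5): flips 1 -> legal
(4,1): flips 2 -> legal
(5,1): flips 1 -> legal
(5,2): flips 3 -> legal
(5,3): no bracket -> illegal
B mobility = 8
-- W to move --
(0,0): no bracket -> illegal
(0,2): flips 2 -> legal
(0,3): no bracket -> illegal
(0,4): flips 1 -> legal
(1,0): flips 1 -> legal
(1,1): no bracket -> illegal
(1,4): flips 1 -> legal
(2,0): flips 1 -> legal
(3,0): no bracket -> illegal
(3,1): no bracket -> illegal
(3,4): flips 1 -> legal
(4,4): flips 2 -> legal
(5,2): no bracket -> illegal
(5,3): no bracket -> illegal
(5,4): flips 1 -> legal
W mobility = 8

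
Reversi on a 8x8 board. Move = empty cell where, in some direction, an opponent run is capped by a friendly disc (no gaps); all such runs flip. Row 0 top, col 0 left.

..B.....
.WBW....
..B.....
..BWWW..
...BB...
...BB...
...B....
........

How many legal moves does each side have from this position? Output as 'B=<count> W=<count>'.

Answer: B=10 W=6

Derivation:
-- B to move --
(0,0): flips 1 -> legal
(0,1): no bracket -> illegal
(0,3): no bracket -> illegal
(0,4): flips 1 -> legal
(1,0): flips 1 -> legal
(1,4): flips 1 -> legal
(2,0): flips 1 -> legal
(2,1): no bracket -> illegal
(2,3): flips 1 -> legal
(2,4): flips 2 -> legal
(2,5): flips 1 -> legal
(2,6): flips 1 -> legal
(3,6): flips 3 -> legal
(4,2): no bracket -> illegal
(4,5): no bracket -> illegal
(4,6): no bracket -> illegal
B mobility = 10
-- W to move --
(0,1): no bracket -> illegal
(0,3): no bracket -> illegal
(2,1): no bracket -> illegal
(2,3): no bracket -> illegal
(3,1): flips 2 -> legal
(4,1): no bracket -> illegal
(4,2): no bracket -> illegal
(4,5): no bracket -> illegal
(5,2): flips 1 -> legal
(5,5): flips 1 -> legal
(6,2): flips 2 -> legal
(6,4): flips 2 -> legal
(6,5): no bracket -> illegal
(7,2): no bracket -> illegal
(7,3): flips 3 -> legal
(7,4): no bracket -> illegal
W mobility = 6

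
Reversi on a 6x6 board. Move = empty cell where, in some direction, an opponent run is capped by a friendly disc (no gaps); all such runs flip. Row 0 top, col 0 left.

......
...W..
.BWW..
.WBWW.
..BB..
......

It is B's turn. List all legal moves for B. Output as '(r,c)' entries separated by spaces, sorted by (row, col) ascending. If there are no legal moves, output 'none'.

(0,2): no bracket -> illegal
(0,3): flips 3 -> legal
(0,4): no bracket -> illegal
(1,1): no bracket -> illegal
(1,2): flips 1 -> legal
(1,4): flips 1 -> legal
(2,0): flips 1 -> legal
(2,4): flips 3 -> legal
(2,5): flips 1 -> legal
(3,0): flips 1 -> legal
(3,5): flips 2 -> legal
(4,0): no bracket -> illegal
(4,1): flips 1 -> legal
(4,4): no bracket -> illegal
(4,5): no bracket -> illegal

Answer: (0,3) (1,2) (1,4) (2,0) (2,4) (2,5) (3,0) (3,5) (4,1)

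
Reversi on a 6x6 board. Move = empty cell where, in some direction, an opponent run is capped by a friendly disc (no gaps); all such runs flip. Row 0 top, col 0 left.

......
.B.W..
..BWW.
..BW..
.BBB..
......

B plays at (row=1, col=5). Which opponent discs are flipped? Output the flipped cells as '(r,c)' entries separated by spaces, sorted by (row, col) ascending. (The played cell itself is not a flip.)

Dir NW: first cell '.' (not opp) -> no flip
Dir N: first cell '.' (not opp) -> no flip
Dir NE: edge -> no flip
Dir W: first cell '.' (not opp) -> no flip
Dir E: edge -> no flip
Dir SW: opp run (2,4) (3,3) capped by B -> flip
Dir S: first cell '.' (not opp) -> no flip
Dir SE: edge -> no flip

Answer: (2,4) (3,3)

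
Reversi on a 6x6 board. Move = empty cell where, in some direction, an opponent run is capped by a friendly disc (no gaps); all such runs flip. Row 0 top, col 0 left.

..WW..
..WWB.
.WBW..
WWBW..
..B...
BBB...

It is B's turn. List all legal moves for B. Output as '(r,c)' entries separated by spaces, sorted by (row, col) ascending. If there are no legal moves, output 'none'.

(0,1): no bracket -> illegal
(0,4): flips 1 -> legal
(1,0): flips 1 -> legal
(1,1): flips 2 -> legal
(2,0): flips 2 -> legal
(2,4): flips 2 -> legal
(3,4): flips 1 -> legal
(4,0): flips 1 -> legal
(4,1): no bracket -> illegal
(4,3): no bracket -> illegal
(4,4): flips 1 -> legal

Answer: (0,4) (1,0) (1,1) (2,0) (2,4) (3,4) (4,0) (4,4)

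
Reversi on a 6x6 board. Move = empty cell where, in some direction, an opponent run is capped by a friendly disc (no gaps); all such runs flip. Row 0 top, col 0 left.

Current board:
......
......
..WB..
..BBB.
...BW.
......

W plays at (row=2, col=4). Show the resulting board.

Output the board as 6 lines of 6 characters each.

Place W at (2,4); scan 8 dirs for brackets.
Dir NW: first cell '.' (not opp) -> no flip
Dir N: first cell '.' (not opp) -> no flip
Dir NE: first cell '.' (not opp) -> no flip
Dir W: opp run (2,3) capped by W -> flip
Dir E: first cell '.' (not opp) -> no flip
Dir SW: opp run (3,3), next='.' -> no flip
Dir S: opp run (3,4) capped by W -> flip
Dir SE: first cell '.' (not opp) -> no flip
All flips: (2,3) (3,4)

Answer: ......
......
..WWW.
..BBW.
...BW.
......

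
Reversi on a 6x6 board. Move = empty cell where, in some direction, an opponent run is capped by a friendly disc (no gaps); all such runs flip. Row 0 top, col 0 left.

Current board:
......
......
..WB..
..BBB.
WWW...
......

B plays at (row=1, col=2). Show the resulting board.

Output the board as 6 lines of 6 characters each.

Answer: ......
..B...
..BB..
..BBB.
WWW...
......

Derivation:
Place B at (1,2); scan 8 dirs for brackets.
Dir NW: first cell '.' (not opp) -> no flip
Dir N: first cell '.' (not opp) -> no flip
Dir NE: first cell '.' (not opp) -> no flip
Dir W: first cell '.' (not opp) -> no flip
Dir E: first cell '.' (not opp) -> no flip
Dir SW: first cell '.' (not opp) -> no flip
Dir S: opp run (2,2) capped by B -> flip
Dir SE: first cell 'B' (not opp) -> no flip
All flips: (2,2)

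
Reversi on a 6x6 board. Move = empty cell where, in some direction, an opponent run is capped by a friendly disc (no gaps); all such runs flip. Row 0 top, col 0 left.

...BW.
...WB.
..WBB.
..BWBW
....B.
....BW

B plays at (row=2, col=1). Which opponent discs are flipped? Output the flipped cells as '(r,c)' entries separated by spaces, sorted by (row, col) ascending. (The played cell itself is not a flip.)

Answer: (2,2)

Derivation:
Dir NW: first cell '.' (not opp) -> no flip
Dir N: first cell '.' (not opp) -> no flip
Dir NE: first cell '.' (not opp) -> no flip
Dir W: first cell '.' (not opp) -> no flip
Dir E: opp run (2,2) capped by B -> flip
Dir SW: first cell '.' (not opp) -> no flip
Dir S: first cell '.' (not opp) -> no flip
Dir SE: first cell 'B' (not opp) -> no flip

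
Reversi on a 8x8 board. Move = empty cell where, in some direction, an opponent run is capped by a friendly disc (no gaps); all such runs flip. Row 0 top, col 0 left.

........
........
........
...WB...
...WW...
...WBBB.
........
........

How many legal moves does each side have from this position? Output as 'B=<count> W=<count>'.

-- B to move --
(2,2): flips 2 -> legal
(2,3): no bracket -> illegal
(2,4): no bracket -> illegal
(3,2): flips 2 -> legal
(3,5): no bracket -> illegal
(4,2): no bracket -> illegal
(4,5): no bracket -> illegal
(5,2): flips 2 -> legal
(6,2): no bracket -> illegal
(6,3): no bracket -> illegal
(6,4): no bracket -> illegal
B mobility = 3
-- W to move --
(2,3): no bracket -> illegal
(2,4): flips 1 -> legal
(2,5): flips 1 -> legal
(3,5): flips 1 -> legal
(4,5): no bracket -> illegal
(4,6): no bracket -> illegal
(4,7): no bracket -> illegal
(5,7): flips 3 -> legal
(6,3): no bracket -> illegal
(6,4): flips 1 -> legal
(6,5): flips 1 -> legal
(6,6): flips 1 -> legal
(6,7): no bracket -> illegal
W mobility = 7

Answer: B=3 W=7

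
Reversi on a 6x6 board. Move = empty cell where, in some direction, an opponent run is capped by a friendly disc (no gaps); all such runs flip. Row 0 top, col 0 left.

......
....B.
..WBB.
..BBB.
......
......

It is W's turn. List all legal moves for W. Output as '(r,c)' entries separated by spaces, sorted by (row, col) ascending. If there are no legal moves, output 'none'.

(0,3): no bracket -> illegal
(0,4): no bracket -> illegal
(0,5): no bracket -> illegal
(1,2): no bracket -> illegal
(1,3): no bracket -> illegal
(1,5): no bracket -> illegal
(2,1): no bracket -> illegal
(2,5): flips 2 -> legal
(3,1): no bracket -> illegal
(3,5): no bracket -> illegal
(4,1): no bracket -> illegal
(4,2): flips 1 -> legal
(4,3): no bracket -> illegal
(4,4): flips 1 -> legal
(4,5): no bracket -> illegal

Answer: (2,5) (4,2) (4,4)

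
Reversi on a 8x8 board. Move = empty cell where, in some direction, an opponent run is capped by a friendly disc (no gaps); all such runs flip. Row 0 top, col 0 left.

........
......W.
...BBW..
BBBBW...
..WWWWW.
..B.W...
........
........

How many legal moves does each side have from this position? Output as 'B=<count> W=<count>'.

-- B to move --
(0,5): no bracket -> illegal
(0,6): no bracket -> illegal
(0,7): flips 4 -> legal
(1,4): no bracket -> illegal
(1,5): no bracket -> illegal
(1,7): no bracket -> illegal
(2,6): flips 1 -> legal
(2,7): no bracket -> illegal
(3,5): flips 1 -> legal
(3,6): no bracket -> illegal
(3,7): no bracket -> illegal
(4,1): no bracket -> illegal
(4,7): no bracket -> illegal
(5,1): flips 1 -> legal
(5,3): flips 2 -> legal
(5,5): flips 1 -> legal
(5,6): flips 2 -> legal
(5,7): no bracket -> illegal
(6,3): no bracket -> illegal
(6,4): flips 3 -> legal
(6,5): flips 2 -> legal
B mobility = 9
-- W to move --
(1,2): flips 1 -> legal
(1,3): flips 2 -> legal
(1,4): flips 1 -> legal
(1,5): flips 2 -> legal
(2,0): flips 1 -> legal
(2,1): flips 1 -> legal
(2,2): flips 4 -> legal
(3,5): no bracket -> illegal
(4,0): no bracket -> illegal
(4,1): no bracket -> illegal
(5,1): no bracket -> illegal
(5,3): no bracket -> illegal
(6,1): flips 1 -> legal
(6,2): flips 1 -> legal
(6,3): no bracket -> illegal
W mobility = 9

Answer: B=9 W=9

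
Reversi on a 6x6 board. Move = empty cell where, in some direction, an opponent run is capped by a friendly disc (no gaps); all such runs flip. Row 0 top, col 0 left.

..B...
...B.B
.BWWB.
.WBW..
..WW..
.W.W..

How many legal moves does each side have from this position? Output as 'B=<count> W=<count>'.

-- B to move --
(1,1): no bracket -> illegal
(1,2): flips 1 -> legal
(1,4): flips 1 -> legal
(2,0): no bracket -> illegal
(3,0): flips 1 -> legal
(3,4): flips 1 -> legal
(4,0): flips 2 -> legal
(4,1): flips 1 -> legal
(4,4): no bracket -> illegal
(5,0): no bracket -> illegal
(5,2): flips 1 -> legal
(5,4): flips 1 -> legal
B mobility = 8
-- W to move --
(0,1): no bracket -> illegal
(0,3): flips 1 -> legal
(0,4): flips 1 -> legal
(0,5): no bracket -> illegal
(1,0): flips 2 -> legal
(1,1): flips 1 -> legal
(1,2): no bracket -> illegal
(1,4): no bracket -> illegal
(2,0): flips 1 -> legal
(2,5): flips 1 -> legal
(3,0): no bracket -> illegal
(3,4): no bracket -> illegal
(3,5): no bracket -> illegal
(4,1): flips 1 -> legal
W mobility = 7

Answer: B=8 W=7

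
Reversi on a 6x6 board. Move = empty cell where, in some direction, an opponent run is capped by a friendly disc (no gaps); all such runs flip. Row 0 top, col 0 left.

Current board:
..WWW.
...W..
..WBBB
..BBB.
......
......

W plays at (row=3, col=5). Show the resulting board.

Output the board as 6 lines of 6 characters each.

Answer: ..WWW.
...W..
..WBWB
..BBBW
......
......

Derivation:
Place W at (3,5); scan 8 dirs for brackets.
Dir NW: opp run (2,4) capped by W -> flip
Dir N: opp run (2,5), next='.' -> no flip
Dir NE: edge -> no flip
Dir W: opp run (3,4) (3,3) (3,2), next='.' -> no flip
Dir E: edge -> no flip
Dir SW: first cell '.' (not opp) -> no flip
Dir S: first cell '.' (not opp) -> no flip
Dir SE: edge -> no flip
All flips: (2,4)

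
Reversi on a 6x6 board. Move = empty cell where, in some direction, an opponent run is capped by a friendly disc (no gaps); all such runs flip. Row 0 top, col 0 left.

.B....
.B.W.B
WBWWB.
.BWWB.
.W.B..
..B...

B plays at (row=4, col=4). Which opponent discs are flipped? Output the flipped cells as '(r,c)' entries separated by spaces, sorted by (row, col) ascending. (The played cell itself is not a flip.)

Answer: (2,2) (3,3)

Derivation:
Dir NW: opp run (3,3) (2,2) capped by B -> flip
Dir N: first cell 'B' (not opp) -> no flip
Dir NE: first cell '.' (not opp) -> no flip
Dir W: first cell 'B' (not opp) -> no flip
Dir E: first cell '.' (not opp) -> no flip
Dir SW: first cell '.' (not opp) -> no flip
Dir S: first cell '.' (not opp) -> no flip
Dir SE: first cell '.' (not opp) -> no flip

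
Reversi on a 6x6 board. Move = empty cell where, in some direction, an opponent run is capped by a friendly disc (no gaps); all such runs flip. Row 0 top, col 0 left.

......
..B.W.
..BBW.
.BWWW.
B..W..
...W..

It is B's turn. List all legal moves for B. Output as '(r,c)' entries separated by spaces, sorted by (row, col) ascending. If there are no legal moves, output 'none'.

(0,3): no bracket -> illegal
(0,4): no bracket -> illegal
(0,5): flips 1 -> legal
(1,3): no bracket -> illegal
(1,5): no bracket -> illegal
(2,1): no bracket -> illegal
(2,5): flips 1 -> legal
(3,5): flips 3 -> legal
(4,1): flips 1 -> legal
(4,2): flips 1 -> legal
(4,4): flips 1 -> legal
(4,5): flips 1 -> legal
(5,2): no bracket -> illegal
(5,4): no bracket -> illegal

Answer: (0,5) (2,5) (3,5) (4,1) (4,2) (4,4) (4,5)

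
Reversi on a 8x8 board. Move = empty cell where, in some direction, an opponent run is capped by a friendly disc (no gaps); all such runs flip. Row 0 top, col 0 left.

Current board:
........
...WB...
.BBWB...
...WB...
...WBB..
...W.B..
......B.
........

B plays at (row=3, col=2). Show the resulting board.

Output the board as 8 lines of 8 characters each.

Answer: ........
...WB...
.BBBB...
..BBB...
...WBB..
...W.B..
......B.
........

Derivation:
Place B at (3,2); scan 8 dirs for brackets.
Dir NW: first cell 'B' (not opp) -> no flip
Dir N: first cell 'B' (not opp) -> no flip
Dir NE: opp run (2,3) capped by B -> flip
Dir W: first cell '.' (not opp) -> no flip
Dir E: opp run (3,3) capped by B -> flip
Dir SW: first cell '.' (not opp) -> no flip
Dir S: first cell '.' (not opp) -> no flip
Dir SE: opp run (4,3), next='.' -> no flip
All flips: (2,3) (3,3)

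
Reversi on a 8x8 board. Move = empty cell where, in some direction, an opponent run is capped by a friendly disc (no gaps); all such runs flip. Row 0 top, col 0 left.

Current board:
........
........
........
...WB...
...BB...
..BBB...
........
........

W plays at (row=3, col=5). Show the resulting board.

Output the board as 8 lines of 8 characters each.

Place W at (3,5); scan 8 dirs for brackets.
Dir NW: first cell '.' (not opp) -> no flip
Dir N: first cell '.' (not opp) -> no flip
Dir NE: first cell '.' (not opp) -> no flip
Dir W: opp run (3,4) capped by W -> flip
Dir E: first cell '.' (not opp) -> no flip
Dir SW: opp run (4,4) (5,3), next='.' -> no flip
Dir S: first cell '.' (not opp) -> no flip
Dir SE: first cell '.' (not opp) -> no flip
All flips: (3,4)

Answer: ........
........
........
...WWW..
...BB...
..BBB...
........
........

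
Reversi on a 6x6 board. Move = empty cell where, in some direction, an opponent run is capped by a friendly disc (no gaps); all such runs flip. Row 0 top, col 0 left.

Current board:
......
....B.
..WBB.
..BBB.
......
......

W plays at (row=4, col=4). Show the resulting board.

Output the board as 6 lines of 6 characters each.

Answer: ......
....B.
..WBB.
..BWB.
....W.
......

Derivation:
Place W at (4,4); scan 8 dirs for brackets.
Dir NW: opp run (3,3) capped by W -> flip
Dir N: opp run (3,4) (2,4) (1,4), next='.' -> no flip
Dir NE: first cell '.' (not opp) -> no flip
Dir W: first cell '.' (not opp) -> no flip
Dir E: first cell '.' (not opp) -> no flip
Dir SW: first cell '.' (not opp) -> no flip
Dir S: first cell '.' (not opp) -> no flip
Dir SE: first cell '.' (not opp) -> no flip
All flips: (3,3)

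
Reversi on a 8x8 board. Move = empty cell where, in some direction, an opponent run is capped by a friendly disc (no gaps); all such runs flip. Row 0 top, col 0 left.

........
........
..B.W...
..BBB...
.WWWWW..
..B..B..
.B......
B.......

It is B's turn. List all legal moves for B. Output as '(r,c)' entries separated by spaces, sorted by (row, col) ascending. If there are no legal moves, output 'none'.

Answer: (1,4) (1,5) (3,0) (3,5) (5,0) (5,1) (5,3) (5,4) (5,6)

Derivation:
(1,3): no bracket -> illegal
(1,4): flips 1 -> legal
(1,5): flips 1 -> legal
(2,3): no bracket -> illegal
(2,5): no bracket -> illegal
(3,0): flips 1 -> legal
(3,1): no bracket -> illegal
(3,5): flips 1 -> legal
(3,6): no bracket -> illegal
(4,0): no bracket -> illegal
(4,6): no bracket -> illegal
(5,0): flips 1 -> legal
(5,1): flips 1 -> legal
(5,3): flips 1 -> legal
(5,4): flips 2 -> legal
(5,6): flips 1 -> legal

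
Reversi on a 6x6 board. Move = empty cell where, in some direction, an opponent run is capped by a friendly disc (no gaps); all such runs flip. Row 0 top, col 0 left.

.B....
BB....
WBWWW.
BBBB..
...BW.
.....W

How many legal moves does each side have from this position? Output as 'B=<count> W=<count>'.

-- B to move --
(1,2): flips 1 -> legal
(1,3): flips 2 -> legal
(1,4): flips 1 -> legal
(1,5): flips 1 -> legal
(2,5): flips 3 -> legal
(3,4): no bracket -> illegal
(3,5): no bracket -> illegal
(4,5): flips 1 -> legal
(5,3): no bracket -> illegal
(5,4): no bracket -> illegal
B mobility = 6
-- W to move --
(0,0): flips 2 -> legal
(0,2): flips 1 -> legal
(1,2): no bracket -> illegal
(3,4): no bracket -> illegal
(4,0): flips 2 -> legal
(4,1): flips 1 -> legal
(4,2): flips 4 -> legal
(5,2): no bracket -> illegal
(5,3): flips 2 -> legal
(5,4): no bracket -> illegal
W mobility = 6

Answer: B=6 W=6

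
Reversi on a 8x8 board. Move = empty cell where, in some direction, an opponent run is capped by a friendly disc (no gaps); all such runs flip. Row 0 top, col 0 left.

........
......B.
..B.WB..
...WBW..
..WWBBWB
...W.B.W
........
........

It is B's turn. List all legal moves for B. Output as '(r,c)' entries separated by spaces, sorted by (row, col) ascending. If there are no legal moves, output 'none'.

(1,3): no bracket -> illegal
(1,4): flips 1 -> legal
(1,5): no bracket -> illegal
(2,3): flips 1 -> legal
(2,6): flips 1 -> legal
(3,1): no bracket -> illegal
(3,2): flips 1 -> legal
(3,6): flips 1 -> legal
(3,7): flips 1 -> legal
(4,1): flips 2 -> legal
(5,1): no bracket -> illegal
(5,2): flips 1 -> legal
(5,4): no bracket -> illegal
(5,6): no bracket -> illegal
(6,2): flips 1 -> legal
(6,3): no bracket -> illegal
(6,4): no bracket -> illegal
(6,6): no bracket -> illegal
(6,7): flips 1 -> legal

Answer: (1,4) (2,3) (2,6) (3,2) (3,6) (3,7) (4,1) (5,2) (6,2) (6,7)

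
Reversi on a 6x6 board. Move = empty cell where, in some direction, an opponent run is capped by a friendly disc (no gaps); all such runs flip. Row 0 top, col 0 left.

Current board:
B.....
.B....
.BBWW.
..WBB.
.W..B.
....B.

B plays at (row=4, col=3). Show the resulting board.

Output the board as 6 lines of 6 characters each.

Answer: B.....
.B....
.BBWW.
..BBB.
.W.BB.
....B.

Derivation:
Place B at (4,3); scan 8 dirs for brackets.
Dir NW: opp run (3,2) capped by B -> flip
Dir N: first cell 'B' (not opp) -> no flip
Dir NE: first cell 'B' (not opp) -> no flip
Dir W: first cell '.' (not opp) -> no flip
Dir E: first cell 'B' (not opp) -> no flip
Dir SW: first cell '.' (not opp) -> no flip
Dir S: first cell '.' (not opp) -> no flip
Dir SE: first cell 'B' (not opp) -> no flip
All flips: (3,2)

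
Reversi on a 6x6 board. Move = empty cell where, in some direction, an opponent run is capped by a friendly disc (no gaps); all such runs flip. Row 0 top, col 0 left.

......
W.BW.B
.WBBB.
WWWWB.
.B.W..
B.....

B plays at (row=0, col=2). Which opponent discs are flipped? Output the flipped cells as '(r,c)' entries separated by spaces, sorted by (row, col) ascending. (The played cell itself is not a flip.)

Answer: (1,3)

Derivation:
Dir NW: edge -> no flip
Dir N: edge -> no flip
Dir NE: edge -> no flip
Dir W: first cell '.' (not opp) -> no flip
Dir E: first cell '.' (not opp) -> no flip
Dir SW: first cell '.' (not opp) -> no flip
Dir S: first cell 'B' (not opp) -> no flip
Dir SE: opp run (1,3) capped by B -> flip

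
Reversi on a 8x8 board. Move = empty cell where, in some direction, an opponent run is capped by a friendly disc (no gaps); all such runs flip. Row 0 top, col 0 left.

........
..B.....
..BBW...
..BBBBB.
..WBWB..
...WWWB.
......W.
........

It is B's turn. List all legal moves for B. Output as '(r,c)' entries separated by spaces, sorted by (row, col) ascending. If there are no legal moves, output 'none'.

(1,3): flips 1 -> legal
(1,4): flips 1 -> legal
(1,5): flips 1 -> legal
(2,5): flips 1 -> legal
(3,1): no bracket -> illegal
(4,1): flips 1 -> legal
(4,6): no bracket -> illegal
(5,1): flips 1 -> legal
(5,2): flips 4 -> legal
(5,7): no bracket -> illegal
(6,2): flips 2 -> legal
(6,3): flips 2 -> legal
(6,4): flips 2 -> legal
(6,5): flips 2 -> legal
(6,7): no bracket -> illegal
(7,5): no bracket -> illegal
(7,6): flips 1 -> legal
(7,7): flips 3 -> legal

Answer: (1,3) (1,4) (1,5) (2,5) (4,1) (5,1) (5,2) (6,2) (6,3) (6,4) (6,5) (7,6) (7,7)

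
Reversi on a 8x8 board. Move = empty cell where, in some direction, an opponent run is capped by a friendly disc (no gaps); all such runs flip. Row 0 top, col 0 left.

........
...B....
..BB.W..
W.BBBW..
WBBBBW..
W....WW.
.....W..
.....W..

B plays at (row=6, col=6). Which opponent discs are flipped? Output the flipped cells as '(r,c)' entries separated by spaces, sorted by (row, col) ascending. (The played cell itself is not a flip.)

Dir NW: opp run (5,5) capped by B -> flip
Dir N: opp run (5,6), next='.' -> no flip
Dir NE: first cell '.' (not opp) -> no flip
Dir W: opp run (6,5), next='.' -> no flip
Dir E: first cell '.' (not opp) -> no flip
Dir SW: opp run (7,5), next=edge -> no flip
Dir S: first cell '.' (not opp) -> no flip
Dir SE: first cell '.' (not opp) -> no flip

Answer: (5,5)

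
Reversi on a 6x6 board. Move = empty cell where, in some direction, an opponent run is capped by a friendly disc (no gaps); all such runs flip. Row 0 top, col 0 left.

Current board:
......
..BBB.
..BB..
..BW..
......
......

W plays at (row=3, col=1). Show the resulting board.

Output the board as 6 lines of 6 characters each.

Answer: ......
..BBB.
..BB..
.WWW..
......
......

Derivation:
Place W at (3,1); scan 8 dirs for brackets.
Dir NW: first cell '.' (not opp) -> no flip
Dir N: first cell '.' (not opp) -> no flip
Dir NE: opp run (2,2) (1,3), next='.' -> no flip
Dir W: first cell '.' (not opp) -> no flip
Dir E: opp run (3,2) capped by W -> flip
Dir SW: first cell '.' (not opp) -> no flip
Dir S: first cell '.' (not opp) -> no flip
Dir SE: first cell '.' (not opp) -> no flip
All flips: (3,2)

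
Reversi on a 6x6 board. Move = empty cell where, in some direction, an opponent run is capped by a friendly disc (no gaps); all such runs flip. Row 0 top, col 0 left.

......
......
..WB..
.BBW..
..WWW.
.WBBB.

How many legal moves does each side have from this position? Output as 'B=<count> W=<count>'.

Answer: B=6 W=7

Derivation:
-- B to move --
(1,1): no bracket -> illegal
(1,2): flips 1 -> legal
(1,3): flips 1 -> legal
(2,1): flips 1 -> legal
(2,4): no bracket -> illegal
(3,4): flips 3 -> legal
(3,5): flips 1 -> legal
(4,0): no bracket -> illegal
(4,1): no bracket -> illegal
(4,5): no bracket -> illegal
(5,0): flips 1 -> legal
(5,5): no bracket -> illegal
B mobility = 6
-- W to move --
(1,2): no bracket -> illegal
(1,3): flips 1 -> legal
(1,4): no bracket -> illegal
(2,0): flips 1 -> legal
(2,1): flips 1 -> legal
(2,4): flips 1 -> legal
(3,0): flips 2 -> legal
(3,4): no bracket -> illegal
(4,0): flips 1 -> legal
(4,1): no bracket -> illegal
(4,5): no bracket -> illegal
(5,5): flips 3 -> legal
W mobility = 7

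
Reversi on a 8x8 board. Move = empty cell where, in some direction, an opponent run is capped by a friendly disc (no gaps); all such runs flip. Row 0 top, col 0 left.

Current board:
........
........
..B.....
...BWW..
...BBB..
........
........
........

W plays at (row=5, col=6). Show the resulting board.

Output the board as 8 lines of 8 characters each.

Place W at (5,6); scan 8 dirs for brackets.
Dir NW: opp run (4,5) capped by W -> flip
Dir N: first cell '.' (not opp) -> no flip
Dir NE: first cell '.' (not opp) -> no flip
Dir W: first cell '.' (not opp) -> no flip
Dir E: first cell '.' (not opp) -> no flip
Dir SW: first cell '.' (not opp) -> no flip
Dir S: first cell '.' (not opp) -> no flip
Dir SE: first cell '.' (not opp) -> no flip
All flips: (4,5)

Answer: ........
........
..B.....
...BWW..
...BBW..
......W.
........
........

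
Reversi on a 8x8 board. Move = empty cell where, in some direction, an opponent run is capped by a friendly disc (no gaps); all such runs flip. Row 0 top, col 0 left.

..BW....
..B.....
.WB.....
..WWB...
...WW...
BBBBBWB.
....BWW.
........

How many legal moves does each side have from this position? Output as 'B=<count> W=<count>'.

Answer: B=13 W=14

Derivation:
-- B to move --
(0,4): flips 1 -> legal
(1,0): flips 3 -> legal
(1,1): no bracket -> illegal
(1,3): no bracket -> illegal
(1,4): no bracket -> illegal
(2,0): flips 1 -> legal
(2,3): flips 2 -> legal
(2,4): no bracket -> illegal
(3,0): flips 1 -> legal
(3,1): flips 2 -> legal
(3,5): flips 1 -> legal
(4,1): no bracket -> illegal
(4,2): flips 1 -> legal
(4,5): no bracket -> illegal
(4,6): flips 1 -> legal
(5,7): no bracket -> illegal
(6,7): flips 2 -> legal
(7,4): flips 1 -> legal
(7,5): no bracket -> illegal
(7,6): flips 2 -> legal
(7,7): flips 4 -> legal
B mobility = 13
-- W to move --
(0,1): flips 1 -> legal
(1,1): flips 1 -> legal
(1,3): no bracket -> illegal
(2,3): flips 1 -> legal
(2,4): flips 1 -> legal
(2,5): flips 1 -> legal
(3,1): no bracket -> illegal
(3,5): flips 1 -> legal
(4,0): no bracket -> illegal
(4,1): no bracket -> illegal
(4,2): no bracket -> illegal
(4,5): no bracket -> illegal
(4,6): flips 1 -> legal
(4,7): flips 1 -> legal
(5,7): flips 1 -> legal
(6,0): no bracket -> illegal
(6,1): flips 1 -> legal
(6,2): flips 1 -> legal
(6,3): flips 2 -> legal
(6,7): no bracket -> illegal
(7,3): flips 1 -> legal
(7,4): flips 2 -> legal
(7,5): no bracket -> illegal
W mobility = 14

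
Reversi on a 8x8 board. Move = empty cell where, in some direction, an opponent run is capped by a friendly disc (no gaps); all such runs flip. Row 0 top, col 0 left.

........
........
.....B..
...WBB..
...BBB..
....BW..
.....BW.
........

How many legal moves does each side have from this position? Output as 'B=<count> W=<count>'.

Answer: B=6 W=5

Derivation:
-- B to move --
(2,2): flips 1 -> legal
(2,3): flips 1 -> legal
(2,4): no bracket -> illegal
(3,2): flips 1 -> legal
(4,2): no bracket -> illegal
(4,6): no bracket -> illegal
(5,6): flips 1 -> legal
(5,7): no bracket -> illegal
(6,4): no bracket -> illegal
(6,7): flips 1 -> legal
(7,5): no bracket -> illegal
(7,6): no bracket -> illegal
(7,7): flips 2 -> legal
B mobility = 6
-- W to move --
(1,4): no bracket -> illegal
(1,5): flips 3 -> legal
(1,6): no bracket -> illegal
(2,3): no bracket -> illegal
(2,4): no bracket -> illegal
(2,6): no bracket -> illegal
(3,2): no bracket -> illegal
(3,6): flips 2 -> legal
(4,2): no bracket -> illegal
(4,6): no bracket -> illegal
(5,2): no bracket -> illegal
(5,3): flips 2 -> legal
(5,6): no bracket -> illegal
(6,3): no bracket -> illegal
(6,4): flips 1 -> legal
(7,4): no bracket -> illegal
(7,5): flips 1 -> legal
(7,6): no bracket -> illegal
W mobility = 5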